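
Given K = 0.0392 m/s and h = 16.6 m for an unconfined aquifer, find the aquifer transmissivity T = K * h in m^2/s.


Transmissivity is defined as T = K * h.
T = 0.0392 * 16.6
  = 0.6507 m^2/s.

0.6507


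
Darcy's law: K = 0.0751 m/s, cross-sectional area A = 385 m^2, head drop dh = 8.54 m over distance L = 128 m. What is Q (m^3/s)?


Darcy's law: Q = K * A * i, where i = dh/L.
Hydraulic gradient i = 8.54 / 128 = 0.066719.
Q = 0.0751 * 385 * 0.066719
  = 1.9291 m^3/s.

1.9291


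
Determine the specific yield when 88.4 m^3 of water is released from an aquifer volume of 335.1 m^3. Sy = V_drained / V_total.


Specific yield Sy = Volume drained / Total volume.
Sy = 88.4 / 335.1
   = 0.2638.

0.2638


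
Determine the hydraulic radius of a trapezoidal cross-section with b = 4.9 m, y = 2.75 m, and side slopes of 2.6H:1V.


For a trapezoidal section with side slope z:
A = (b + z*y)*y = (4.9 + 2.6*2.75)*2.75 = 33.138 m^2.
P = b + 2*y*sqrt(1 + z^2) = 4.9 + 2*2.75*sqrt(1 + 2.6^2) = 20.221 m.
R = A/P = 33.138 / 20.221 = 1.6387 m.

1.6387


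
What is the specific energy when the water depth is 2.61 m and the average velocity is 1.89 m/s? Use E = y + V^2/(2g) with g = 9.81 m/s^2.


Specific energy E = y + V^2/(2g).
Velocity head = V^2/(2g) = 1.89^2 / (2*9.81) = 3.5721 / 19.62 = 0.1821 m.
E = 2.61 + 0.1821 = 2.7921 m.

2.7921


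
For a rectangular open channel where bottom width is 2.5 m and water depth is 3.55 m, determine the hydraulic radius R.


For a rectangular section:
Flow area A = b * y = 2.5 * 3.55 = 8.88 m^2.
Wetted perimeter P = b + 2y = 2.5 + 2*3.55 = 9.6 m.
Hydraulic radius R = A/P = 8.88 / 9.6 = 0.9245 m.

0.9245


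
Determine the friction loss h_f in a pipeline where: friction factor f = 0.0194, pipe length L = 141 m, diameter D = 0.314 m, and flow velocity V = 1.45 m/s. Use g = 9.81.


Darcy-Weisbach equation: h_f = f * (L/D) * V^2/(2g).
f * L/D = 0.0194 * 141/0.314 = 8.7115.
V^2/(2g) = 1.45^2 / (2*9.81) = 2.1025 / 19.62 = 0.1072 m.
h_f = 8.7115 * 0.1072 = 0.934 m.

0.934


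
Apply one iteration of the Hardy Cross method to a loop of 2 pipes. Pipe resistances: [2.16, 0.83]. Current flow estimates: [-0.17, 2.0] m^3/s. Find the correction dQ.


Numerator terms (r*Q*|Q|): 2.16*-0.17*|-0.17| = -0.0624; 0.83*2.0*|2.0| = 3.32.
Sum of numerator = 3.2576.
Denominator terms (r*|Q|): 2.16*|-0.17| = 0.3672; 0.83*|2.0| = 1.66.
2 * sum of denominator = 2 * 2.0272 = 4.0544.
dQ = -3.2576 / 4.0544 = -0.8035 m^3/s.

-0.8035


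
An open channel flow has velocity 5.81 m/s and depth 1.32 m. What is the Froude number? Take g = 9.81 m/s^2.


The Froude number is defined as Fr = V / sqrt(g*y).
g*y = 9.81 * 1.32 = 12.9492.
sqrt(g*y) = sqrt(12.9492) = 3.5985.
Fr = 5.81 / 3.5985 = 1.6146.

1.6146


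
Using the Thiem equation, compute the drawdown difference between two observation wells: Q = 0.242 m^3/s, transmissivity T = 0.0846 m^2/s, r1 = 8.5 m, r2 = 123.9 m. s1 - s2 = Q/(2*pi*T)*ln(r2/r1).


Thiem equation: s1 - s2 = Q/(2*pi*T) * ln(r2/r1).
ln(r2/r1) = ln(123.9/8.5) = 2.6794.
Q/(2*pi*T) = 0.242 / (2*pi*0.0846) = 0.242 / 0.5316 = 0.4553.
s1 - s2 = 0.4553 * 2.6794 = 1.2198 m.

1.2198


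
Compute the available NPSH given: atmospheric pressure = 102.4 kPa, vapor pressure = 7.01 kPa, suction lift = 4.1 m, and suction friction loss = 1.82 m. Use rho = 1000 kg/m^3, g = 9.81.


NPSHa = p_atm/(rho*g) - z_s - hf_s - p_vap/(rho*g).
p_atm/(rho*g) = 102.4*1000 / (1000*9.81) = 10.438 m.
p_vap/(rho*g) = 7.01*1000 / (1000*9.81) = 0.715 m.
NPSHa = 10.438 - 4.1 - 1.82 - 0.715
      = 3.8 m.

3.8


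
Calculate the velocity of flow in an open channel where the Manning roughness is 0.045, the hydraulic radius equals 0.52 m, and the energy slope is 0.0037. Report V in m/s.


Manning's equation gives V = (1/n) * R^(2/3) * S^(1/2).
First, compute R^(2/3) = 0.52^(2/3) = 0.6466.
Next, S^(1/2) = 0.0037^(1/2) = 0.060828.
Then 1/n = 1/0.045 = 22.22.
V = 22.22 * 0.6466 * 0.060828 = 0.8741 m/s.

0.8741


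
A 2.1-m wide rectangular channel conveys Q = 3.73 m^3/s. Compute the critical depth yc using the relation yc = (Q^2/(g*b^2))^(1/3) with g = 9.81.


Using yc = (Q^2 / (g * b^2))^(1/3):
Q^2 = 3.73^2 = 13.91.
g * b^2 = 9.81 * 2.1^2 = 9.81 * 4.41 = 43.26.
Q^2 / (g*b^2) = 13.91 / 43.26 = 0.3215.
yc = 0.3215^(1/3) = 0.6851 m.

0.6851


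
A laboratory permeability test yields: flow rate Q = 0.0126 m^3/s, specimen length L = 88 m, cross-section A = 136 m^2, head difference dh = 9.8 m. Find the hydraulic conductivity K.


From K = Q*L / (A*dh):
Numerator: Q*L = 0.0126 * 88 = 1.1088.
Denominator: A*dh = 136 * 9.8 = 1332.8.
K = 1.1088 / 1332.8 = 0.000832 m/s.

0.000832


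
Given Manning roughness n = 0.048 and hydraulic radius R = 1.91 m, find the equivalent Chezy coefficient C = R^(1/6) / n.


The Chezy coefficient relates to Manning's n through C = R^(1/6) / n.
R^(1/6) = 1.91^(1/6) = 1.113881.
C = 1.113881 / 0.048 = 23.21 m^(1/2)/s.

23.21


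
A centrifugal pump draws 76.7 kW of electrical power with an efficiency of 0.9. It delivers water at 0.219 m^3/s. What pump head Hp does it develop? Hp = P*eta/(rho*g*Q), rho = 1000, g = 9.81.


Pump head formula: Hp = P * eta / (rho * g * Q).
Numerator: P * eta = 76.7 * 1000 * 0.9 = 69030.0 W.
Denominator: rho * g * Q = 1000 * 9.81 * 0.219 = 2148.39.
Hp = 69030.0 / 2148.39 = 32.13 m.

32.13


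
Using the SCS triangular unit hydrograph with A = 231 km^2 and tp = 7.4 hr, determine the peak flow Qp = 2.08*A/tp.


SCS formula: Qp = 2.08 * A / tp.
Qp = 2.08 * 231 / 7.4
   = 480.48 / 7.4
   = 64.93 m^3/s per cm.

64.93


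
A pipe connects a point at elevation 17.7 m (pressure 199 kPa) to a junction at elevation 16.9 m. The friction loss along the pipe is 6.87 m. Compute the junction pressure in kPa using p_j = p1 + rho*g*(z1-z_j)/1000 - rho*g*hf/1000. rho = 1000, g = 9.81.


Junction pressure: p_j = p1 + rho*g*(z1 - z_j)/1000 - rho*g*hf/1000.
Elevation term = 1000*9.81*(17.7 - 16.9)/1000 = 7.848 kPa.
Friction term = 1000*9.81*6.87/1000 = 67.395 kPa.
p_j = 199 + 7.848 - 67.395 = 139.45 kPa.

139.45


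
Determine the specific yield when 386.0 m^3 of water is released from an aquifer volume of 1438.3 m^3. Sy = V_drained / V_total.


Specific yield Sy = Volume drained / Total volume.
Sy = 386.0 / 1438.3
   = 0.2684.

0.2684


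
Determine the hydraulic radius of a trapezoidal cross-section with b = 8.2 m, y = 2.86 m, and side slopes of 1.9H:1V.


For a trapezoidal section with side slope z:
A = (b + z*y)*y = (8.2 + 1.9*2.86)*2.86 = 38.993 m^2.
P = b + 2*y*sqrt(1 + z^2) = 8.2 + 2*2.86*sqrt(1 + 1.9^2) = 20.481 m.
R = A/P = 38.993 / 20.481 = 1.9038 m.

1.9038


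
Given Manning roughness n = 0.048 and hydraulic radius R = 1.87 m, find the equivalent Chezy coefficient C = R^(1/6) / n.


The Chezy coefficient relates to Manning's n through C = R^(1/6) / n.
R^(1/6) = 1.87^(1/6) = 1.109959.
C = 1.109959 / 0.048 = 23.12 m^(1/2)/s.

23.12


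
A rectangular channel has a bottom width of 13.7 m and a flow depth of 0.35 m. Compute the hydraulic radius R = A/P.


For a rectangular section:
Flow area A = b * y = 13.7 * 0.35 = 4.79 m^2.
Wetted perimeter P = b + 2y = 13.7 + 2*0.35 = 14.4 m.
Hydraulic radius R = A/P = 4.79 / 14.4 = 0.333 m.

0.333


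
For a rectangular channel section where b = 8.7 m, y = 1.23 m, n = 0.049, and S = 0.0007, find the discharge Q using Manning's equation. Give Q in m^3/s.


For a rectangular channel, the cross-sectional area A = b * y = 8.7 * 1.23 = 10.7 m^2.
The wetted perimeter P = b + 2y = 8.7 + 2*1.23 = 11.16 m.
Hydraulic radius R = A/P = 10.7/11.16 = 0.9589 m.
Velocity V = (1/n)*R^(2/3)*S^(1/2) = (1/0.049)*0.9589^(2/3)*0.0007^(1/2) = 0.525 m/s.
Discharge Q = A * V = 10.7 * 0.525 = 5.618 m^3/s.

5.618


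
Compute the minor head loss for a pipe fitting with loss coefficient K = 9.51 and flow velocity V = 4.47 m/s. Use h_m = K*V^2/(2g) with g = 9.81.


Minor loss formula: h_m = K * V^2/(2g).
V^2 = 4.47^2 = 19.9809.
V^2/(2g) = 19.9809 / 19.62 = 1.0184 m.
h_m = 9.51 * 1.0184 = 9.6849 m.

9.6849


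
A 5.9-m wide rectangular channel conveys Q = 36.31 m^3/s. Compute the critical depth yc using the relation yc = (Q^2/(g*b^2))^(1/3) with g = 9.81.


Using yc = (Q^2 / (g * b^2))^(1/3):
Q^2 = 36.31^2 = 1318.42.
g * b^2 = 9.81 * 5.9^2 = 9.81 * 34.81 = 341.49.
Q^2 / (g*b^2) = 1318.42 / 341.49 = 3.8608.
yc = 3.8608^(1/3) = 1.5688 m.

1.5688


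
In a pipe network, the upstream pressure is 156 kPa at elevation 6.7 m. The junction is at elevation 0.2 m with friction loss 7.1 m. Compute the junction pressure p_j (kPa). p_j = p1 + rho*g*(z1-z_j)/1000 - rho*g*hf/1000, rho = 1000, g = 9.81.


Junction pressure: p_j = p1 + rho*g*(z1 - z_j)/1000 - rho*g*hf/1000.
Elevation term = 1000*9.81*(6.7 - 0.2)/1000 = 63.765 kPa.
Friction term = 1000*9.81*7.1/1000 = 69.651 kPa.
p_j = 156 + 63.765 - 69.651 = 150.11 kPa.

150.11


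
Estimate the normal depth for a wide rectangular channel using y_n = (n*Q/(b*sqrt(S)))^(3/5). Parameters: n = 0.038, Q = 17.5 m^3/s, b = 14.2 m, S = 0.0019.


We use the wide-channel approximation y_n = (n*Q/(b*sqrt(S)))^(3/5).
sqrt(S) = sqrt(0.0019) = 0.043589.
Numerator: n*Q = 0.038 * 17.5 = 0.665.
Denominator: b*sqrt(S) = 14.2 * 0.043589 = 0.618964.
arg = 1.0744.
y_n = 1.0744^(3/5) = 1.044 m.

1.044


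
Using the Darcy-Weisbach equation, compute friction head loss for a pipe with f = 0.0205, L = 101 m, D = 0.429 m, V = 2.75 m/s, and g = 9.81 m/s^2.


Darcy-Weisbach equation: h_f = f * (L/D) * V^2/(2g).
f * L/D = 0.0205 * 101/0.429 = 4.8263.
V^2/(2g) = 2.75^2 / (2*9.81) = 7.5625 / 19.62 = 0.3854 m.
h_f = 4.8263 * 0.3854 = 1.86 m.

1.86


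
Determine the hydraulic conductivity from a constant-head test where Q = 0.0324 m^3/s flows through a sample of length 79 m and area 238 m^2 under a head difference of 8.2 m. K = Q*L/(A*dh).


From K = Q*L / (A*dh):
Numerator: Q*L = 0.0324 * 79 = 2.5596.
Denominator: A*dh = 238 * 8.2 = 1951.6.
K = 2.5596 / 1951.6 = 0.001312 m/s.

0.001312


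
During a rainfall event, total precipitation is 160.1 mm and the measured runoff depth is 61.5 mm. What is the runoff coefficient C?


The runoff coefficient C = runoff depth / rainfall depth.
C = 61.5 / 160.1
  = 0.3841.

0.3841


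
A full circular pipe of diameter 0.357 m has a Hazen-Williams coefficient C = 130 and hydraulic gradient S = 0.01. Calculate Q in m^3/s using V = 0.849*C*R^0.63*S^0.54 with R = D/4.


For a full circular pipe, R = D/4 = 0.357/4 = 0.0892 m.
V = 0.849 * 130 * 0.0892^0.63 * 0.01^0.54
  = 0.849 * 130 * 0.218214 * 0.083176
  = 2.0032 m/s.
Pipe area A = pi*D^2/4 = pi*0.357^2/4 = 0.1001 m^2.
Q = A * V = 0.1001 * 2.0032 = 0.2005 m^3/s.

0.2005


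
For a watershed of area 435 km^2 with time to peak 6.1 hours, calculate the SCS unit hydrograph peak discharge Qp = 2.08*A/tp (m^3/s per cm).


SCS formula: Qp = 2.08 * A / tp.
Qp = 2.08 * 435 / 6.1
   = 904.8 / 6.1
   = 148.33 m^3/s per cm.

148.33


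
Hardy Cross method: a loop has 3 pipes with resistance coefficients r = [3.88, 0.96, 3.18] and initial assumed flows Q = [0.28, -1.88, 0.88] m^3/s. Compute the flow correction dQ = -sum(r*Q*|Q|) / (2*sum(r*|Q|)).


Numerator terms (r*Q*|Q|): 3.88*0.28*|0.28| = 0.3042; 0.96*-1.88*|-1.88| = -3.393; 3.18*0.88*|0.88| = 2.4626.
Sum of numerator = -0.6262.
Denominator terms (r*|Q|): 3.88*|0.28| = 1.0864; 0.96*|-1.88| = 1.8048; 3.18*|0.88| = 2.7984.
2 * sum of denominator = 2 * 5.6896 = 11.3792.
dQ = --0.6262 / 11.3792 = 0.055 m^3/s.

0.055


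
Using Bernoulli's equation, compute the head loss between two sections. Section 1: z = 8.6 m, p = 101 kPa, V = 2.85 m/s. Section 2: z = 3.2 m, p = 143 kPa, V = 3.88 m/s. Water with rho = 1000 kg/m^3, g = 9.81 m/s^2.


Total head at each section: H = z + p/(rho*g) + V^2/(2g).
H1 = 8.6 + 101*1000/(1000*9.81) + 2.85^2/(2*9.81)
   = 8.6 + 10.296 + 0.414
   = 19.31 m.
H2 = 3.2 + 143*1000/(1000*9.81) + 3.88^2/(2*9.81)
   = 3.2 + 14.577 + 0.7673
   = 18.544 m.
h_L = H1 - H2 = 19.31 - 18.544 = 0.765 m.

0.765


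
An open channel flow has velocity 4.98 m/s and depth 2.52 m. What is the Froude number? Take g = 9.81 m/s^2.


The Froude number is defined as Fr = V / sqrt(g*y).
g*y = 9.81 * 2.52 = 24.7212.
sqrt(g*y) = sqrt(24.7212) = 4.972.
Fr = 4.98 / 4.972 = 1.0016.

1.0016


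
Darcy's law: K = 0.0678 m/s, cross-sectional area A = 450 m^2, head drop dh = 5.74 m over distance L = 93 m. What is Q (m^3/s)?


Darcy's law: Q = K * A * i, where i = dh/L.
Hydraulic gradient i = 5.74 / 93 = 0.06172.
Q = 0.0678 * 450 * 0.06172
  = 1.8831 m^3/s.

1.8831


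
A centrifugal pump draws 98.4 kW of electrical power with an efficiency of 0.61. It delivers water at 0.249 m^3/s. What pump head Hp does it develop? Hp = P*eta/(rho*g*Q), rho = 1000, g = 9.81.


Pump head formula: Hp = P * eta / (rho * g * Q).
Numerator: P * eta = 98.4 * 1000 * 0.61 = 60024.0 W.
Denominator: rho * g * Q = 1000 * 9.81 * 0.249 = 2442.69.
Hp = 60024.0 / 2442.69 = 24.57 m.

24.57


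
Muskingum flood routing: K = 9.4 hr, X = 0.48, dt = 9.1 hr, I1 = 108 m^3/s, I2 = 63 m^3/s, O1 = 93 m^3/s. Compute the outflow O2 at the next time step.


Muskingum coefficients:
denom = 2*K*(1-X) + dt = 2*9.4*(1-0.48) + 9.1 = 18.876.
C0 = (dt - 2*K*X)/denom = (9.1 - 2*9.4*0.48)/18.876 = 0.004.
C1 = (dt + 2*K*X)/denom = (9.1 + 2*9.4*0.48)/18.876 = 0.9602.
C2 = (2*K*(1-X) - dt)/denom = 0.0358.
O2 = C0*I2 + C1*I1 + C2*O1
   = 0.004*63 + 0.9602*108 + 0.0358*93
   = 107.28 m^3/s.

107.28


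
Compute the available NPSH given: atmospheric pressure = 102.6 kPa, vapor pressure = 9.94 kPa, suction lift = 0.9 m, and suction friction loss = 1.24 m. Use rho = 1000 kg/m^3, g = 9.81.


NPSHa = p_atm/(rho*g) - z_s - hf_s - p_vap/(rho*g).
p_atm/(rho*g) = 102.6*1000 / (1000*9.81) = 10.459 m.
p_vap/(rho*g) = 9.94*1000 / (1000*9.81) = 1.013 m.
NPSHa = 10.459 - 0.9 - 1.24 - 1.013
      = 7.31 m.

7.31


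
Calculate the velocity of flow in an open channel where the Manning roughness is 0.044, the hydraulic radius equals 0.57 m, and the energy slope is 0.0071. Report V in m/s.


Manning's equation gives V = (1/n) * R^(2/3) * S^(1/2).
First, compute R^(2/3) = 0.57^(2/3) = 0.6875.
Next, S^(1/2) = 0.0071^(1/2) = 0.084261.
Then 1/n = 1/0.044 = 22.73.
V = 22.73 * 0.6875 * 0.084261 = 1.3165 m/s.

1.3165


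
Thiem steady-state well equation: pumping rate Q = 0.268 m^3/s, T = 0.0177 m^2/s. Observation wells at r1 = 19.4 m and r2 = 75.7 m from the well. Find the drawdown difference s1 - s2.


Thiem equation: s1 - s2 = Q/(2*pi*T) * ln(r2/r1).
ln(r2/r1) = ln(75.7/19.4) = 1.3615.
Q/(2*pi*T) = 0.268 / (2*pi*0.0177) = 0.268 / 0.1112 = 2.4098.
s1 - s2 = 2.4098 * 1.3615 = 3.281 m.

3.281


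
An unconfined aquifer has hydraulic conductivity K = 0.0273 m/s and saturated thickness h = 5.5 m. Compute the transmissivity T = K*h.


Transmissivity is defined as T = K * h.
T = 0.0273 * 5.5
  = 0.1502 m^2/s.

0.1502


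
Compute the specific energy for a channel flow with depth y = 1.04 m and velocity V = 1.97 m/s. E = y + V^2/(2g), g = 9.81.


Specific energy E = y + V^2/(2g).
Velocity head = V^2/(2g) = 1.97^2 / (2*9.81) = 3.8809 / 19.62 = 0.1978 m.
E = 1.04 + 0.1978 = 1.2378 m.

1.2378


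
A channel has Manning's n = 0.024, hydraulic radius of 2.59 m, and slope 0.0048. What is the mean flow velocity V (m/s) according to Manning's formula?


Manning's equation gives V = (1/n) * R^(2/3) * S^(1/2).
First, compute R^(2/3) = 2.59^(2/3) = 1.886.
Next, S^(1/2) = 0.0048^(1/2) = 0.069282.
Then 1/n = 1/0.024 = 41.67.
V = 41.67 * 1.886 * 0.069282 = 5.4443 m/s.

5.4443


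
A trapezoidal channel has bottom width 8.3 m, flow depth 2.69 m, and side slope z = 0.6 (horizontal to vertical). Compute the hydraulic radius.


For a trapezoidal section with side slope z:
A = (b + z*y)*y = (8.3 + 0.6*2.69)*2.69 = 26.669 m^2.
P = b + 2*y*sqrt(1 + z^2) = 8.3 + 2*2.69*sqrt(1 + 0.6^2) = 14.574 m.
R = A/P = 26.669 / 14.574 = 1.8299 m.

1.8299


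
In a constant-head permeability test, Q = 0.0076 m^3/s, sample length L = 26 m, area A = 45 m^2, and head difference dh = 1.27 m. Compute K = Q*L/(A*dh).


From K = Q*L / (A*dh):
Numerator: Q*L = 0.0076 * 26 = 0.1976.
Denominator: A*dh = 45 * 1.27 = 57.15.
K = 0.1976 / 57.15 = 0.003458 m/s.

0.003458


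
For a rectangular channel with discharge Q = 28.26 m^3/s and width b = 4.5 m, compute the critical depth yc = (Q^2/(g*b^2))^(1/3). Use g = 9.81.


Using yc = (Q^2 / (g * b^2))^(1/3):
Q^2 = 28.26^2 = 798.63.
g * b^2 = 9.81 * 4.5^2 = 9.81 * 20.25 = 198.65.
Q^2 / (g*b^2) = 798.63 / 198.65 = 4.0203.
yc = 4.0203^(1/3) = 1.5901 m.

1.5901


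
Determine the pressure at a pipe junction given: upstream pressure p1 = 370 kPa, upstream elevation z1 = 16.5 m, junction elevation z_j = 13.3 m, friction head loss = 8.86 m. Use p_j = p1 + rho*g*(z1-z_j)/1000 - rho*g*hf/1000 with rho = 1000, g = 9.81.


Junction pressure: p_j = p1 + rho*g*(z1 - z_j)/1000 - rho*g*hf/1000.
Elevation term = 1000*9.81*(16.5 - 13.3)/1000 = 31.392 kPa.
Friction term = 1000*9.81*8.86/1000 = 86.917 kPa.
p_j = 370 + 31.392 - 86.917 = 314.48 kPa.

314.48


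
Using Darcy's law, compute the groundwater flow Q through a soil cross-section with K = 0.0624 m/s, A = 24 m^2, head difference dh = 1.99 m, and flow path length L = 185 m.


Darcy's law: Q = K * A * i, where i = dh/L.
Hydraulic gradient i = 1.99 / 185 = 0.010757.
Q = 0.0624 * 24 * 0.010757
  = 0.0161 m^3/s.

0.0161


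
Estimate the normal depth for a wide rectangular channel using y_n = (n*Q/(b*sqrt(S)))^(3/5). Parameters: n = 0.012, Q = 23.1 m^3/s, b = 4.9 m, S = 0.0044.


We use the wide-channel approximation y_n = (n*Q/(b*sqrt(S)))^(3/5).
sqrt(S) = sqrt(0.0044) = 0.066332.
Numerator: n*Q = 0.012 * 23.1 = 0.2772.
Denominator: b*sqrt(S) = 4.9 * 0.066332 = 0.325027.
arg = 0.8528.
y_n = 0.8528^(3/5) = 0.9089 m.

0.9089


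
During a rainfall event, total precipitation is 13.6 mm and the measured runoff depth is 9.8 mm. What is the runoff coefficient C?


The runoff coefficient C = runoff depth / rainfall depth.
C = 9.8 / 13.6
  = 0.7206.

0.7206


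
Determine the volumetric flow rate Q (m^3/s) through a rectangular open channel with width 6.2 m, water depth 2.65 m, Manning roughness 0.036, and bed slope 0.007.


For a rectangular channel, the cross-sectional area A = b * y = 6.2 * 2.65 = 16.43 m^2.
The wetted perimeter P = b + 2y = 6.2 + 2*2.65 = 11.5 m.
Hydraulic radius R = A/P = 16.43/11.5 = 1.4287 m.
Velocity V = (1/n)*R^(2/3)*S^(1/2) = (1/0.036)*1.4287^(2/3)*0.007^(1/2) = 2.9481 m/s.
Discharge Q = A * V = 16.43 * 2.9481 = 48.437 m^3/s.

48.437


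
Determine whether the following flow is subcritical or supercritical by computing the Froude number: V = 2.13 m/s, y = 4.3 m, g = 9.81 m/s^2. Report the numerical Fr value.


The Froude number is defined as Fr = V / sqrt(g*y).
g*y = 9.81 * 4.3 = 42.183.
sqrt(g*y) = sqrt(42.183) = 6.4948.
Fr = 2.13 / 6.4948 = 0.328.
Since Fr < 1, the flow is subcritical.

0.328


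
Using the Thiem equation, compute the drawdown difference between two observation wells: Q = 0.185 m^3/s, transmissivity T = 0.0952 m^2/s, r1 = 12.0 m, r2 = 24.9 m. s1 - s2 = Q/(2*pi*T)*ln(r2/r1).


Thiem equation: s1 - s2 = Q/(2*pi*T) * ln(r2/r1).
ln(r2/r1) = ln(24.9/12.0) = 0.73.
Q/(2*pi*T) = 0.185 / (2*pi*0.0952) = 0.185 / 0.5982 = 0.3093.
s1 - s2 = 0.3093 * 0.73 = 0.2258 m.

0.2258


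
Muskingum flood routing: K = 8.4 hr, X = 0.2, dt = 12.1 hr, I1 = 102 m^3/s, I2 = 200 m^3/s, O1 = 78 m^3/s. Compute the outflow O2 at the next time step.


Muskingum coefficients:
denom = 2*K*(1-X) + dt = 2*8.4*(1-0.2) + 12.1 = 25.54.
C0 = (dt - 2*K*X)/denom = (12.1 - 2*8.4*0.2)/25.54 = 0.3422.
C1 = (dt + 2*K*X)/denom = (12.1 + 2*8.4*0.2)/25.54 = 0.6053.
C2 = (2*K*(1-X) - dt)/denom = 0.0525.
O2 = C0*I2 + C1*I1 + C2*O1
   = 0.3422*200 + 0.6053*102 + 0.0525*78
   = 134.28 m^3/s.

134.28


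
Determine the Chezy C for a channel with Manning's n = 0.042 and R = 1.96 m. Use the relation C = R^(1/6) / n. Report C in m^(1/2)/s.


The Chezy coefficient relates to Manning's n through C = R^(1/6) / n.
R^(1/6) = 1.96^(1/6) = 1.118689.
C = 1.118689 / 0.042 = 26.64 m^(1/2)/s.

26.64


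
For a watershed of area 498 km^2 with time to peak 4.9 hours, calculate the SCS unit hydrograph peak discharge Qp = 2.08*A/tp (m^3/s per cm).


SCS formula: Qp = 2.08 * A / tp.
Qp = 2.08 * 498 / 4.9
   = 1035.84 / 4.9
   = 211.4 m^3/s per cm.

211.4


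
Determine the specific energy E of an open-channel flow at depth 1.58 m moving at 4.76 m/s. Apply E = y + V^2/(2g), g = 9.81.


Specific energy E = y + V^2/(2g).
Velocity head = V^2/(2g) = 4.76^2 / (2*9.81) = 22.6576 / 19.62 = 1.1548 m.
E = 1.58 + 1.1548 = 2.7348 m.

2.7348


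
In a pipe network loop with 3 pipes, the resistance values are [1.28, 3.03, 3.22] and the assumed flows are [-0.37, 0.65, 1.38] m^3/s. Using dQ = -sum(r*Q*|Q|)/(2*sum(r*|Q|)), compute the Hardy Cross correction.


Numerator terms (r*Q*|Q|): 1.28*-0.37*|-0.37| = -0.1752; 3.03*0.65*|0.65| = 1.2802; 3.22*1.38*|1.38| = 6.1322.
Sum of numerator = 7.2371.
Denominator terms (r*|Q|): 1.28*|-0.37| = 0.4736; 3.03*|0.65| = 1.9695; 3.22*|1.38| = 4.4436.
2 * sum of denominator = 2 * 6.8867 = 13.7734.
dQ = -7.2371 / 13.7734 = -0.5254 m^3/s.

-0.5254


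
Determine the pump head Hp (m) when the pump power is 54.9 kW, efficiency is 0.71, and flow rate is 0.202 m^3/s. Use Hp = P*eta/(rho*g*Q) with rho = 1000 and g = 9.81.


Pump head formula: Hp = P * eta / (rho * g * Q).
Numerator: P * eta = 54.9 * 1000 * 0.71 = 38979.0 W.
Denominator: rho * g * Q = 1000 * 9.81 * 0.202 = 1981.62.
Hp = 38979.0 / 1981.62 = 19.67 m.

19.67


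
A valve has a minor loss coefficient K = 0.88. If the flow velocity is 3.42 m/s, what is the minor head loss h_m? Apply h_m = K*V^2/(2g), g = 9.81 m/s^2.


Minor loss formula: h_m = K * V^2/(2g).
V^2 = 3.42^2 = 11.6964.
V^2/(2g) = 11.6964 / 19.62 = 0.5961 m.
h_m = 0.88 * 0.5961 = 0.5246 m.

0.5246


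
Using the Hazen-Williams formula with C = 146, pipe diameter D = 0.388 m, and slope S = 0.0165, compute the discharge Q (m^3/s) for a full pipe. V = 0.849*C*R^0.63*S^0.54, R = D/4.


For a full circular pipe, R = D/4 = 0.388/4 = 0.097 m.
V = 0.849 * 146 * 0.097^0.63 * 0.0165^0.54
  = 0.849 * 146 * 0.229967 * 0.109004
  = 3.1072 m/s.
Pipe area A = pi*D^2/4 = pi*0.388^2/4 = 0.1182 m^2.
Q = A * V = 0.1182 * 3.1072 = 0.3674 m^3/s.

0.3674


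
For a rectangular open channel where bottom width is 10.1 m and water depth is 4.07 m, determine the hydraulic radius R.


For a rectangular section:
Flow area A = b * y = 10.1 * 4.07 = 41.11 m^2.
Wetted perimeter P = b + 2y = 10.1 + 2*4.07 = 18.24 m.
Hydraulic radius R = A/P = 41.11 / 18.24 = 2.2537 m.

2.2537


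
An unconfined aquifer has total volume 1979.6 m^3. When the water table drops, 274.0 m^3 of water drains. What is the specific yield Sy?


Specific yield Sy = Volume drained / Total volume.
Sy = 274.0 / 1979.6
   = 0.1384.

0.1384


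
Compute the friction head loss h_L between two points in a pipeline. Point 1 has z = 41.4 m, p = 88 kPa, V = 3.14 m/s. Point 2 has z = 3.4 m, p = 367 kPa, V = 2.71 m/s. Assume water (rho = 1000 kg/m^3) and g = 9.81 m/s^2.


Total head at each section: H = z + p/(rho*g) + V^2/(2g).
H1 = 41.4 + 88*1000/(1000*9.81) + 3.14^2/(2*9.81)
   = 41.4 + 8.97 + 0.5025
   = 50.873 m.
H2 = 3.4 + 367*1000/(1000*9.81) + 2.71^2/(2*9.81)
   = 3.4 + 37.411 + 0.3743
   = 41.185 m.
h_L = H1 - H2 = 50.873 - 41.185 = 9.688 m.

9.688


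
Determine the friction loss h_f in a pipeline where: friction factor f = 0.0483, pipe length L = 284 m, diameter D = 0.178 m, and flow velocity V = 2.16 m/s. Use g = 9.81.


Darcy-Weisbach equation: h_f = f * (L/D) * V^2/(2g).
f * L/D = 0.0483 * 284/0.178 = 77.0629.
V^2/(2g) = 2.16^2 / (2*9.81) = 4.6656 / 19.62 = 0.2378 m.
h_f = 77.0629 * 0.2378 = 18.325 m.

18.325


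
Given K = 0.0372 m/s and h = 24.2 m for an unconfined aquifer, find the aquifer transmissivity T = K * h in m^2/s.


Transmissivity is defined as T = K * h.
T = 0.0372 * 24.2
  = 0.9002 m^2/s.

0.9002


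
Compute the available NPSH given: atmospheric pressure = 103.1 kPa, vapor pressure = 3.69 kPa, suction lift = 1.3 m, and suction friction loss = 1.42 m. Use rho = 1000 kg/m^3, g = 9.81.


NPSHa = p_atm/(rho*g) - z_s - hf_s - p_vap/(rho*g).
p_atm/(rho*g) = 103.1*1000 / (1000*9.81) = 10.51 m.
p_vap/(rho*g) = 3.69*1000 / (1000*9.81) = 0.376 m.
NPSHa = 10.51 - 1.3 - 1.42 - 0.376
      = 7.41 m.

7.41


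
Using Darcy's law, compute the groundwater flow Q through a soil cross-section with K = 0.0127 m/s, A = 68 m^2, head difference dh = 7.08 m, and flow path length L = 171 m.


Darcy's law: Q = K * A * i, where i = dh/L.
Hydraulic gradient i = 7.08 / 171 = 0.041404.
Q = 0.0127 * 68 * 0.041404
  = 0.0358 m^3/s.

0.0358


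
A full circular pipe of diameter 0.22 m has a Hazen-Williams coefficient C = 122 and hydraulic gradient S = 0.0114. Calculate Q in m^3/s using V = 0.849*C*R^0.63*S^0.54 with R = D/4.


For a full circular pipe, R = D/4 = 0.22/4 = 0.055 m.
V = 0.849 * 122 * 0.055^0.63 * 0.0114^0.54
  = 0.849 * 122 * 0.160853 * 0.089275
  = 1.4874 m/s.
Pipe area A = pi*D^2/4 = pi*0.22^2/4 = 0.038 m^2.
Q = A * V = 0.038 * 1.4874 = 0.0565 m^3/s.

0.0565


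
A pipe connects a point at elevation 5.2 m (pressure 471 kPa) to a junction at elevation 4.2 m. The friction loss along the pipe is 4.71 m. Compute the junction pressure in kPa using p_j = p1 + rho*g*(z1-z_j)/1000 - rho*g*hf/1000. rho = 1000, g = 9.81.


Junction pressure: p_j = p1 + rho*g*(z1 - z_j)/1000 - rho*g*hf/1000.
Elevation term = 1000*9.81*(5.2 - 4.2)/1000 = 9.81 kPa.
Friction term = 1000*9.81*4.71/1000 = 46.205 kPa.
p_j = 471 + 9.81 - 46.205 = 434.6 kPa.

434.6


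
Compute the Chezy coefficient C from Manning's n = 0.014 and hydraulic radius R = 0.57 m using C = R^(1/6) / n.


The Chezy coefficient relates to Manning's n through C = R^(1/6) / n.
R^(1/6) = 0.57^(1/6) = 0.910568.
C = 0.910568 / 0.014 = 65.04 m^(1/2)/s.

65.04


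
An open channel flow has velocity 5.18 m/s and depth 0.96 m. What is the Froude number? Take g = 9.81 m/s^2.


The Froude number is defined as Fr = V / sqrt(g*y).
g*y = 9.81 * 0.96 = 9.4176.
sqrt(g*y) = sqrt(9.4176) = 3.0688.
Fr = 5.18 / 3.0688 = 1.688.

1.688


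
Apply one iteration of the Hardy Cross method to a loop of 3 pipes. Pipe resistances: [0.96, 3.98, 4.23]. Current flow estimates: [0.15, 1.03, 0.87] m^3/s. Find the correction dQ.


Numerator terms (r*Q*|Q|): 0.96*0.15*|0.15| = 0.0216; 3.98*1.03*|1.03| = 4.2224; 4.23*0.87*|0.87| = 3.2017.
Sum of numerator = 7.4457.
Denominator terms (r*|Q|): 0.96*|0.15| = 0.144; 3.98*|1.03| = 4.0994; 4.23*|0.87| = 3.6801.
2 * sum of denominator = 2 * 7.9235 = 15.847.
dQ = -7.4457 / 15.847 = -0.4698 m^3/s.

-0.4698


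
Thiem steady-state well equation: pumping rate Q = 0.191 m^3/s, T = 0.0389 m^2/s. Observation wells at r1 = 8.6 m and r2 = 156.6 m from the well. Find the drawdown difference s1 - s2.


Thiem equation: s1 - s2 = Q/(2*pi*T) * ln(r2/r1).
ln(r2/r1) = ln(156.6/8.6) = 2.9019.
Q/(2*pi*T) = 0.191 / (2*pi*0.0389) = 0.191 / 0.2444 = 0.7815.
s1 - s2 = 0.7815 * 2.9019 = 2.2677 m.

2.2677


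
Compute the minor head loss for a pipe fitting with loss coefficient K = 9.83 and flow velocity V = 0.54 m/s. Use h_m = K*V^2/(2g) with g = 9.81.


Minor loss formula: h_m = K * V^2/(2g).
V^2 = 0.54^2 = 0.2916.
V^2/(2g) = 0.2916 / 19.62 = 0.0149 m.
h_m = 9.83 * 0.0149 = 0.1461 m.

0.1461


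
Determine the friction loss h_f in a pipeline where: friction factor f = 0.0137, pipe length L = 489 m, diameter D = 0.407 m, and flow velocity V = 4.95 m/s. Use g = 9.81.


Darcy-Weisbach equation: h_f = f * (L/D) * V^2/(2g).
f * L/D = 0.0137 * 489/0.407 = 16.4602.
V^2/(2g) = 4.95^2 / (2*9.81) = 24.5025 / 19.62 = 1.2489 m.
h_f = 16.4602 * 1.2489 = 20.556 m.

20.556


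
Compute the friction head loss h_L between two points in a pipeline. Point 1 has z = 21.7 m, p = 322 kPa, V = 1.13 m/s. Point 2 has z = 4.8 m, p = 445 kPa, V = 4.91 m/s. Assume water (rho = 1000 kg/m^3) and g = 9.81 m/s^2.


Total head at each section: H = z + p/(rho*g) + V^2/(2g).
H1 = 21.7 + 322*1000/(1000*9.81) + 1.13^2/(2*9.81)
   = 21.7 + 32.824 + 0.0651
   = 54.589 m.
H2 = 4.8 + 445*1000/(1000*9.81) + 4.91^2/(2*9.81)
   = 4.8 + 45.362 + 1.2288
   = 51.391 m.
h_L = H1 - H2 = 54.589 - 51.391 = 3.198 m.

3.198


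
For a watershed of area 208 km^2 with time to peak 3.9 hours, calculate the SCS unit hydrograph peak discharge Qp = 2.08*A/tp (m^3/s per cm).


SCS formula: Qp = 2.08 * A / tp.
Qp = 2.08 * 208 / 3.9
   = 432.64 / 3.9
   = 110.93 m^3/s per cm.

110.93


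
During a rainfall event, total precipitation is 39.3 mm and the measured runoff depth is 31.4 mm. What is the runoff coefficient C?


The runoff coefficient C = runoff depth / rainfall depth.
C = 31.4 / 39.3
  = 0.799.

0.799


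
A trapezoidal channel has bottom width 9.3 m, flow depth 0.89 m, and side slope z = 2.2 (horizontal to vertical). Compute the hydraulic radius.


For a trapezoidal section with side slope z:
A = (b + z*y)*y = (9.3 + 2.2*0.89)*0.89 = 10.02 m^2.
P = b + 2*y*sqrt(1 + z^2) = 9.3 + 2*0.89*sqrt(1 + 2.2^2) = 13.602 m.
R = A/P = 10.02 / 13.602 = 0.7367 m.

0.7367


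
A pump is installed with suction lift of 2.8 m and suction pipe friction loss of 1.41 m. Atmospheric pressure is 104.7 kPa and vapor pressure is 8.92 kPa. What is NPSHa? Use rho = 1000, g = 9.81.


NPSHa = p_atm/(rho*g) - z_s - hf_s - p_vap/(rho*g).
p_atm/(rho*g) = 104.7*1000 / (1000*9.81) = 10.673 m.
p_vap/(rho*g) = 8.92*1000 / (1000*9.81) = 0.909 m.
NPSHa = 10.673 - 2.8 - 1.41 - 0.909
      = 5.55 m.

5.55


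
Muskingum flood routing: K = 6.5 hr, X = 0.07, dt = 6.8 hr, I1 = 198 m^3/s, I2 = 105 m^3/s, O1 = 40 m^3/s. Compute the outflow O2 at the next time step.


Muskingum coefficients:
denom = 2*K*(1-X) + dt = 2*6.5*(1-0.07) + 6.8 = 18.89.
C0 = (dt - 2*K*X)/denom = (6.8 - 2*6.5*0.07)/18.89 = 0.3118.
C1 = (dt + 2*K*X)/denom = (6.8 + 2*6.5*0.07)/18.89 = 0.4082.
C2 = (2*K*(1-X) - dt)/denom = 0.28.
O2 = C0*I2 + C1*I1 + C2*O1
   = 0.3118*105 + 0.4082*198 + 0.28*40
   = 124.76 m^3/s.

124.76


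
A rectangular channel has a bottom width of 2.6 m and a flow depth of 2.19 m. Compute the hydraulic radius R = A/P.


For a rectangular section:
Flow area A = b * y = 2.6 * 2.19 = 5.69 m^2.
Wetted perimeter P = b + 2y = 2.6 + 2*2.19 = 6.98 m.
Hydraulic radius R = A/P = 5.69 / 6.98 = 0.8158 m.

0.8158


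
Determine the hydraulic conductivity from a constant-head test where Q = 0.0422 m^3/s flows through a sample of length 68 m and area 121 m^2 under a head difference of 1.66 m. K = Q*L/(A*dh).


From K = Q*L / (A*dh):
Numerator: Q*L = 0.0422 * 68 = 2.8696.
Denominator: A*dh = 121 * 1.66 = 200.86.
K = 2.8696 / 200.86 = 0.014287 m/s.

0.014287


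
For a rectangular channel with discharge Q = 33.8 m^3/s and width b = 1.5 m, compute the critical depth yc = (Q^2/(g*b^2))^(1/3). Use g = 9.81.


Using yc = (Q^2 / (g * b^2))^(1/3):
Q^2 = 33.8^2 = 1142.44.
g * b^2 = 9.81 * 1.5^2 = 9.81 * 2.25 = 22.07.
Q^2 / (g*b^2) = 1142.44 / 22.07 = 51.7644.
yc = 51.7644^(1/3) = 3.7267 m.

3.7267


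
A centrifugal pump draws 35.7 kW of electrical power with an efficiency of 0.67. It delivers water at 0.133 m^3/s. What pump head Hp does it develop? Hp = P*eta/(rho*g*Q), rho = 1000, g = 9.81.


Pump head formula: Hp = P * eta / (rho * g * Q).
Numerator: P * eta = 35.7 * 1000 * 0.67 = 23919.0 W.
Denominator: rho * g * Q = 1000 * 9.81 * 0.133 = 1304.73.
Hp = 23919.0 / 1304.73 = 18.33 m.

18.33


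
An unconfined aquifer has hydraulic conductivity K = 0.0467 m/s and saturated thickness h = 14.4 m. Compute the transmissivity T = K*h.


Transmissivity is defined as T = K * h.
T = 0.0467 * 14.4
  = 0.6725 m^2/s.

0.6725


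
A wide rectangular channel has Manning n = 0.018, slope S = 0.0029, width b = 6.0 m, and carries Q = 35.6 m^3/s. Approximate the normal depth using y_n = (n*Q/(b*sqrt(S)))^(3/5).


We use the wide-channel approximation y_n = (n*Q/(b*sqrt(S)))^(3/5).
sqrt(S) = sqrt(0.0029) = 0.053852.
Numerator: n*Q = 0.018 * 35.6 = 0.6408.
Denominator: b*sqrt(S) = 6.0 * 0.053852 = 0.323112.
arg = 1.9832.
y_n = 1.9832^(3/5) = 1.5081 m.

1.5081


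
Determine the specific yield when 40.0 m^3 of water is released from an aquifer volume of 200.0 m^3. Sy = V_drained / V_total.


Specific yield Sy = Volume drained / Total volume.
Sy = 40.0 / 200.0
   = 0.2.

0.2


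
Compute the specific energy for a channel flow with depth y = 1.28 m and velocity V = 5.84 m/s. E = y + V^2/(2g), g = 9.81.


Specific energy E = y + V^2/(2g).
Velocity head = V^2/(2g) = 5.84^2 / (2*9.81) = 34.1056 / 19.62 = 1.7383 m.
E = 1.28 + 1.7383 = 3.0183 m.

3.0183


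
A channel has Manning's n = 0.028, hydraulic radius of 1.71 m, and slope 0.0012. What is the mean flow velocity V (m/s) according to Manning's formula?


Manning's equation gives V = (1/n) * R^(2/3) * S^(1/2).
First, compute R^(2/3) = 1.71^(2/3) = 1.43.
Next, S^(1/2) = 0.0012^(1/2) = 0.034641.
Then 1/n = 1/0.028 = 35.71.
V = 35.71 * 1.43 * 0.034641 = 1.7691 m/s.

1.7691


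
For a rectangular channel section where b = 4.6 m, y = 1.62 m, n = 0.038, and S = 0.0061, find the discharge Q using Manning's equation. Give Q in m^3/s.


For a rectangular channel, the cross-sectional area A = b * y = 4.6 * 1.62 = 7.45 m^2.
The wetted perimeter P = b + 2y = 4.6 + 2*1.62 = 7.84 m.
Hydraulic radius R = A/P = 7.45/7.84 = 0.9505 m.
Velocity V = (1/n)*R^(2/3)*S^(1/2) = (1/0.038)*0.9505^(2/3)*0.0061^(1/2) = 1.9869 m/s.
Discharge Q = A * V = 7.45 * 1.9869 = 14.807 m^3/s.

14.807


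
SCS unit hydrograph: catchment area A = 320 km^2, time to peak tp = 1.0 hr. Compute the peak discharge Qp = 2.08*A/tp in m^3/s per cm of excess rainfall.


SCS formula: Qp = 2.08 * A / tp.
Qp = 2.08 * 320 / 1.0
   = 665.6 / 1.0
   = 665.6 m^3/s per cm.

665.6


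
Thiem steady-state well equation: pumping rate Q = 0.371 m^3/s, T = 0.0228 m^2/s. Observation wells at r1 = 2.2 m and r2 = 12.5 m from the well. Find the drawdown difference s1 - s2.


Thiem equation: s1 - s2 = Q/(2*pi*T) * ln(r2/r1).
ln(r2/r1) = ln(12.5/2.2) = 1.7373.
Q/(2*pi*T) = 0.371 / (2*pi*0.0228) = 0.371 / 0.1433 = 2.5898.
s1 - s2 = 2.5898 * 1.7373 = 4.4991 m.

4.4991


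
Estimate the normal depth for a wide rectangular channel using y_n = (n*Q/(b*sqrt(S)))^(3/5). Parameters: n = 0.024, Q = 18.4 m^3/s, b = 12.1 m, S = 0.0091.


We use the wide-channel approximation y_n = (n*Q/(b*sqrt(S)))^(3/5).
sqrt(S) = sqrt(0.0091) = 0.095394.
Numerator: n*Q = 0.024 * 18.4 = 0.4416.
Denominator: b*sqrt(S) = 12.1 * 0.095394 = 1.154267.
arg = 0.3826.
y_n = 0.3826^(3/5) = 0.5619 m.

0.5619


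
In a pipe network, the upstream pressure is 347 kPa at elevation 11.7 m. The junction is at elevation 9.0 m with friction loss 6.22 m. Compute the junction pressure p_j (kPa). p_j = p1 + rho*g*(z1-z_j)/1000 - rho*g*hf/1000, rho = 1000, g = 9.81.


Junction pressure: p_j = p1 + rho*g*(z1 - z_j)/1000 - rho*g*hf/1000.
Elevation term = 1000*9.81*(11.7 - 9.0)/1000 = 26.487 kPa.
Friction term = 1000*9.81*6.22/1000 = 61.018 kPa.
p_j = 347 + 26.487 - 61.018 = 312.47 kPa.

312.47


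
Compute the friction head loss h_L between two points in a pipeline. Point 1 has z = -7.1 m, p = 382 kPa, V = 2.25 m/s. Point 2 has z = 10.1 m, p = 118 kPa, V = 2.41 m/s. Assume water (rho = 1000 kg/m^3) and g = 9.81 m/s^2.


Total head at each section: H = z + p/(rho*g) + V^2/(2g).
H1 = -7.1 + 382*1000/(1000*9.81) + 2.25^2/(2*9.81)
   = -7.1 + 38.94 + 0.258
   = 32.098 m.
H2 = 10.1 + 118*1000/(1000*9.81) + 2.41^2/(2*9.81)
   = 10.1 + 12.029 + 0.296
   = 22.425 m.
h_L = H1 - H2 = 32.098 - 22.425 = 9.673 m.

9.673


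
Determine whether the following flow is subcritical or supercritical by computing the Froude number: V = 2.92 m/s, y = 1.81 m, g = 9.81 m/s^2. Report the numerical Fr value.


The Froude number is defined as Fr = V / sqrt(g*y).
g*y = 9.81 * 1.81 = 17.7561.
sqrt(g*y) = sqrt(17.7561) = 4.2138.
Fr = 2.92 / 4.2138 = 0.693.
Since Fr < 1, the flow is subcritical.

0.693


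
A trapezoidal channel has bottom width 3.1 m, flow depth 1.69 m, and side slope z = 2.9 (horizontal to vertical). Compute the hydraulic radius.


For a trapezoidal section with side slope z:
A = (b + z*y)*y = (3.1 + 2.9*1.69)*1.69 = 13.522 m^2.
P = b + 2*y*sqrt(1 + z^2) = 3.1 + 2*1.69*sqrt(1 + 2.9^2) = 13.468 m.
R = A/P = 13.522 / 13.468 = 1.004 m.

1.004


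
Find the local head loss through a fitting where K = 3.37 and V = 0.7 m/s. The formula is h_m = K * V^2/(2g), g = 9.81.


Minor loss formula: h_m = K * V^2/(2g).
V^2 = 0.7^2 = 0.49.
V^2/(2g) = 0.49 / 19.62 = 0.025 m.
h_m = 3.37 * 0.025 = 0.0842 m.

0.0842


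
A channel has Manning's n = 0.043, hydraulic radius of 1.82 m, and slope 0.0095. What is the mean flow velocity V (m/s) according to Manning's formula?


Manning's equation gives V = (1/n) * R^(2/3) * S^(1/2).
First, compute R^(2/3) = 1.82^(2/3) = 1.4907.
Next, S^(1/2) = 0.0095^(1/2) = 0.097468.
Then 1/n = 1/0.043 = 23.26.
V = 23.26 * 1.4907 * 0.097468 = 3.3789 m/s.

3.3789


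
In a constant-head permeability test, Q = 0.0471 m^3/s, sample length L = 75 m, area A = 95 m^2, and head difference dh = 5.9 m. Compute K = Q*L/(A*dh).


From K = Q*L / (A*dh):
Numerator: Q*L = 0.0471 * 75 = 3.5325.
Denominator: A*dh = 95 * 5.9 = 560.5.
K = 3.5325 / 560.5 = 0.006302 m/s.

0.006302


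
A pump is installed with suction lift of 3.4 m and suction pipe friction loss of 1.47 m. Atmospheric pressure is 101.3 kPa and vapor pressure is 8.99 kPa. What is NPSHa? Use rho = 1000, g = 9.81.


NPSHa = p_atm/(rho*g) - z_s - hf_s - p_vap/(rho*g).
p_atm/(rho*g) = 101.3*1000 / (1000*9.81) = 10.326 m.
p_vap/(rho*g) = 8.99*1000 / (1000*9.81) = 0.916 m.
NPSHa = 10.326 - 3.4 - 1.47 - 0.916
      = 4.54 m.

4.54


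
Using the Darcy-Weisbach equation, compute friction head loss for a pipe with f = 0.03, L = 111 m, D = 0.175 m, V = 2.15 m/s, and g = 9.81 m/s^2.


Darcy-Weisbach equation: h_f = f * (L/D) * V^2/(2g).
f * L/D = 0.03 * 111/0.175 = 19.0286.
V^2/(2g) = 2.15^2 / (2*9.81) = 4.6225 / 19.62 = 0.2356 m.
h_f = 19.0286 * 0.2356 = 4.483 m.

4.483


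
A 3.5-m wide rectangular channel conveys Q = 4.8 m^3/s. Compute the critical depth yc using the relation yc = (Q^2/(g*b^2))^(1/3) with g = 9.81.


Using yc = (Q^2 / (g * b^2))^(1/3):
Q^2 = 4.8^2 = 23.04.
g * b^2 = 9.81 * 3.5^2 = 9.81 * 12.25 = 120.17.
Q^2 / (g*b^2) = 23.04 / 120.17 = 0.1917.
yc = 0.1917^(1/3) = 0.5766 m.

0.5766


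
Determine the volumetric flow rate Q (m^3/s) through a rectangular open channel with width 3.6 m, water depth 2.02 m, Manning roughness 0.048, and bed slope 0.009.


For a rectangular channel, the cross-sectional area A = b * y = 3.6 * 2.02 = 7.27 m^2.
The wetted perimeter P = b + 2y = 3.6 + 2*2.02 = 7.64 m.
Hydraulic radius R = A/P = 7.27/7.64 = 0.9518 m.
Velocity V = (1/n)*R^(2/3)*S^(1/2) = (1/0.048)*0.9518^(2/3)*0.009^(1/2) = 1.9124 m/s.
Discharge Q = A * V = 7.27 * 1.9124 = 13.907 m^3/s.

13.907


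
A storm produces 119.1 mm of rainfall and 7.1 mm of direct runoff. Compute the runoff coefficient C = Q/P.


The runoff coefficient C = runoff depth / rainfall depth.
C = 7.1 / 119.1
  = 0.0596.

0.0596


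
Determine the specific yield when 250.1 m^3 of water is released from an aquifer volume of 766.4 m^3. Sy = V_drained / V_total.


Specific yield Sy = Volume drained / Total volume.
Sy = 250.1 / 766.4
   = 0.3263.

0.3263


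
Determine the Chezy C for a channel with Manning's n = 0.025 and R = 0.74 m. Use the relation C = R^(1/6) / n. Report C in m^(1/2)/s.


The Chezy coefficient relates to Manning's n through C = R^(1/6) / n.
R^(1/6) = 0.74^(1/6) = 0.951054.
C = 0.951054 / 0.025 = 38.04 m^(1/2)/s.

38.04


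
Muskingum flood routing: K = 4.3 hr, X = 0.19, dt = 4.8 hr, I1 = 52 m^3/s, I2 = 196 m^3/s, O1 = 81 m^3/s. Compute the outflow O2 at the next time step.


Muskingum coefficients:
denom = 2*K*(1-X) + dt = 2*4.3*(1-0.19) + 4.8 = 11.766.
C0 = (dt - 2*K*X)/denom = (4.8 - 2*4.3*0.19)/11.766 = 0.2691.
C1 = (dt + 2*K*X)/denom = (4.8 + 2*4.3*0.19)/11.766 = 0.5468.
C2 = (2*K*(1-X) - dt)/denom = 0.1841.
O2 = C0*I2 + C1*I1 + C2*O1
   = 0.2691*196 + 0.5468*52 + 0.1841*81
   = 96.09 m^3/s.

96.09
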